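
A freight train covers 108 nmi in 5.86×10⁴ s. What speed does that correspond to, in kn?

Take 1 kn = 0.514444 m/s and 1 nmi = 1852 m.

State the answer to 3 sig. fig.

108 nmi × 1852 = 200016 m
v = d / t = 200016 m / 58600 s = 3.41324 m/s
3.41324 m/s ÷ (0.514444 m/s/kn) = 6.63481 kn

6.63 kn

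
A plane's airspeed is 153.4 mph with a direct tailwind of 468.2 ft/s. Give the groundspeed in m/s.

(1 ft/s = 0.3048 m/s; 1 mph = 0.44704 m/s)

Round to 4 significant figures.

153.4 mph × 0.44704 → 68.5759 m/s
468.2 ft/s × 0.3048 → 142.707 m/s
Total: 68.5759 + 142.707 = 211.283 m/s

211.3 m/s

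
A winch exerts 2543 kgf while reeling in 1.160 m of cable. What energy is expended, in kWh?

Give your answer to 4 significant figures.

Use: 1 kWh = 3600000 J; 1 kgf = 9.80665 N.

0.008036 kWh

2543 kgf × 9.80665 = 24938.3 N
W = F × d = 24938.3 N × 1.16 m = 28928.4 J
28928.4 J ÷ (3600000 J/kWh) = 0.00803567 kWh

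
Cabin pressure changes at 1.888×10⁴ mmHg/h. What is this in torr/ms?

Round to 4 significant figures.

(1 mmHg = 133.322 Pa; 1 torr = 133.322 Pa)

1.888×10⁴ mmHg/h × 133.322 Pa/mmHg ÷ 3600 s/h = 699.2 Pa/s
699.2 Pa/s ÷ 133.322 Pa/torr × 0.001 s/ms = 0.00524445 torr/ms

0.005244 torr/ms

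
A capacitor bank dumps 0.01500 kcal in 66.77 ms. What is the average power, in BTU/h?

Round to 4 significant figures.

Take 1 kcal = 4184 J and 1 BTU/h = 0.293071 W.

0.01500 kcal × 4184 → 62.76 J
66.77 ms × 0.001 → 0.06677 s
P = E / t = 62.76 J / 0.06677 s = 939.943 W
939.943 W ÷ (0.293071 W/BTU/h) = 3207.22 BTU/h

3207 BTU/h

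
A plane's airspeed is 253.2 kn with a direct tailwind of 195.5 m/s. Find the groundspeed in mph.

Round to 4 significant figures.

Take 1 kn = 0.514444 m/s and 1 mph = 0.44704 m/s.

728.7 mph

253.2 kn × 0.514444 → 130.257 m/s
195.5 m/s (already m/s)
Sum: 130.257 + 195.5 = 325.757 m/s
In mph: 325.757 / 0.44704 = 728.698 mph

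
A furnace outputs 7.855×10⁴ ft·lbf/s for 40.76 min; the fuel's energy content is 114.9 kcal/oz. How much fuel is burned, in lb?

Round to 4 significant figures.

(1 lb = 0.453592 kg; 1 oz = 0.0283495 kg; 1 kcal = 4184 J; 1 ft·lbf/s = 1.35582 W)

7.855×10⁴ ft·lbf/s → 106500 W
40.76 min → 2445.6 s
E = P × t = 106500 × 2445.6 = 2.60456×10⁸ J
114.9 kcal/oz → 1.69577×10⁷ J/kg
m = E / e_s = 2.60456×10⁸ / 1.69577×10⁷ = 15.3592 kg
In lb: 15.3592 / 0.453592 = 33.8613 lb

33.86 lb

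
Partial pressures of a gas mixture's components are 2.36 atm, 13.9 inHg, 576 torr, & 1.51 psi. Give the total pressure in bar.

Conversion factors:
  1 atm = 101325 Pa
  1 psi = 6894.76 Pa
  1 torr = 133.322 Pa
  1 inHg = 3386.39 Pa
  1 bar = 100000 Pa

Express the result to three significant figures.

3.73 bar

2.36 atm × 101325 → 239127 Pa
13.9 inHg × 3386.39 → 47070.8 Pa
576 torr × 133.322 → 76793.5 Pa
1.51 psi × 6894.76 → 10411.1 Pa
Combined: 239127 + 47070.8 + 76793.5 + 10411.1 = 373402 Pa
In bar: 373402 / 100000 = 3.73402 bar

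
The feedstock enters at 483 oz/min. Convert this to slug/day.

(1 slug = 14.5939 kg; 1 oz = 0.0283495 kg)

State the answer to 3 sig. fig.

483 oz/min × 0.0283495 kg/oz ÷ 60 s/min = 0.228213 kg/s
0.228213 kg/s ÷ 14.5939 kg/slug × 86400 s/day = 1351.09 slug/day

1350 slug/day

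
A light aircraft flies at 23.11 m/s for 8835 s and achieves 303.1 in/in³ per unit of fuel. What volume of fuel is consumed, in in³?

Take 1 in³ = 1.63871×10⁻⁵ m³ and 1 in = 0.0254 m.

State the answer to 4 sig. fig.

2.652×10⁴ in³

d = v × t = 23.11 × 8835 = 204177 m
303.1 in/in³ → 469805 m/m³
V = d / (distance per unit fuel) = 204177 / 469805 = 0.434599 m³
In in³: 0.434599 / 1.63871×10⁻⁵ = 26520.8 in³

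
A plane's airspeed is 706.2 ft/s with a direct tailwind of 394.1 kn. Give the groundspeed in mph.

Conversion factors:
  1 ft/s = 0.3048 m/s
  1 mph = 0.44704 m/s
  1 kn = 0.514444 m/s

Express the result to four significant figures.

935.0 mph

706.2 ft/s × 0.3048 = 215.25 m/s
394.1 kn × 0.514444 = 202.742 m/s
Sum: 215.25 + 202.742 = 417.992 m/s
In mph: 417.992 / 0.44704 = 935.021 mph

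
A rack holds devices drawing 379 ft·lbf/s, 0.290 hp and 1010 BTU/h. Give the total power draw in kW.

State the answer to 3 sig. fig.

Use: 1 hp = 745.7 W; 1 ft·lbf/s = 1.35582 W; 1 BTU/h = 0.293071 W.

379 ft·lbf/s × 1.35582 → 513.856 W
0.290 hp × 745.7 → 216.253 W
1010 BTU/h × 0.293071 → 296.002 W
Combined: 513.856 + 216.253 + 296.002 = 1026.11 W
In kW: 1026.11 / 1000 = 1.02611 kW

1.03 kW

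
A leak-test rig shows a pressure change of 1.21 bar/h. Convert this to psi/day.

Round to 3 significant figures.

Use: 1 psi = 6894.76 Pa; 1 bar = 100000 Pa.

421 psi/day

1.21 bar/h × 100000 Pa/bar ÷ 3600 s/h = 33.6111 Pa/s
33.6111 Pa/s ÷ 6894.76 Pa/psi × 86400 s/day = 421.189 psi/day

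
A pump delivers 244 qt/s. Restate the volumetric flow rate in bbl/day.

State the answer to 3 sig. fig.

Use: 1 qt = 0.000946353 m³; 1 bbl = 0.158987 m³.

1.25×10⁵ bbl/day

244 qt/s × 0.000946353 m³/qt = 0.23091 m³/s
0.23091 m³/s ÷ 0.158987 m³/bbl × 86400 s/day = 125486 bbl/day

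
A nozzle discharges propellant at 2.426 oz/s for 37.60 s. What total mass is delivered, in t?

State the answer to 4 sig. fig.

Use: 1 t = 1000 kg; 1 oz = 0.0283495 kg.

2.426 oz/s → 0.0687759 kg/s
m = ṁ × t = 0.0687759 × 37.6 = 2.58597 kg
In t: 2.58597 / 1000 = 0.00258597 t

0.002586 t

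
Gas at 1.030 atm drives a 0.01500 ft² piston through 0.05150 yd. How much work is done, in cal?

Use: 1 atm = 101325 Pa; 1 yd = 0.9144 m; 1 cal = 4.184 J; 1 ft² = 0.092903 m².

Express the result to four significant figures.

1.030 atm → 104365 Pa
0.01500 ft² → 0.00139354 m²
F = P × A = 104365 × 0.00139354 = 145.437 N
0.05150 yd → 0.0470916 m
W = F × d = 145.437 × 0.0470916 = 6.84886 J
In cal: 6.84886 / 4.184 = 1.63692 cal

1.637 cal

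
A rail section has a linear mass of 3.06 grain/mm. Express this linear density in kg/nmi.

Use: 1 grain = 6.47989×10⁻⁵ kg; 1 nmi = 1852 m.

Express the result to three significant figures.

3.06 grain/mm × 6.47989×10⁻⁵ kg/grain ÷ 0.001 m/mm = 0.198285 kg/m
0.198285 kg/m × 1852 m/nmi = 367.224 kg/nmi

367 kg/nmi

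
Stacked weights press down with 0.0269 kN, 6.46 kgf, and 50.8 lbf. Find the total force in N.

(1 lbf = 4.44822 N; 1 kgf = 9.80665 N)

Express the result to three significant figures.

0.0269 kN × 1000 = 26.9 N
6.46 kgf × 9.80665 = 63.351 N
50.8 lbf × 4.44822 = 225.97 N
Sum: 26.9 + 63.351 + 225.97 = 316.221 N

316 N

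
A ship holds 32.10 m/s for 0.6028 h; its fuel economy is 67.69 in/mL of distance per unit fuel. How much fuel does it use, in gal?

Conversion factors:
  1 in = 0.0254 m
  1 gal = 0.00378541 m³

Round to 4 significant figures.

0.6028 h → 2170.08 s
d = v × t = 32.1 × 2170.08 = 69659.6 m
67.69 in/mL → 1.71933×10⁶ m/m³
V = d / (distance per unit fuel) = 69659.6 / 1.71933×10⁶ = 0.0405155 m³
In gal: 0.0405155 / 0.00378541 = 10.7031 gal

10.70 gal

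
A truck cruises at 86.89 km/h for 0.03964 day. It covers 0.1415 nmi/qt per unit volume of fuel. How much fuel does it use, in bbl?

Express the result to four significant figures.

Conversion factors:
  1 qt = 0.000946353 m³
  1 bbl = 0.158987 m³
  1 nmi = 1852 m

1.878 bbl

86.89 km/h → 24.1361 m/s
0.03964 day → 3424.9 s
d = v × t = 24.1361 × 3424.9 = 82663.7 m
0.1415 nmi/qt → 276914 m/m³
V = d / (distance per unit fuel) = 82663.7 / 276914 = 0.298518 m³
In bbl: 0.298518 / 0.158987 = 1.87763 bbl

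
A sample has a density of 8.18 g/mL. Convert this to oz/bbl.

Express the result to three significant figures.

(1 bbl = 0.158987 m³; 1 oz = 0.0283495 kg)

4.59×10⁴ oz/bbl

8.18 g/mL × 0.001 kg/g ÷ 10⁻⁶ m³/mL = 8180 kg/m³
8180 kg/m³ ÷ 0.0283495 kg/oz × 0.158987 m³/bbl = 45874.3 oz/bbl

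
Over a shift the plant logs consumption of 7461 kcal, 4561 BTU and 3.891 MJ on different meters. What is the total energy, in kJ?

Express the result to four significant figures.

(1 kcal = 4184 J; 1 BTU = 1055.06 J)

3.992×10⁴ kJ

7461 kcal × 4184 → 3.12168×10⁷ J
4561 BTU × 1055.06 → 4.81213×10⁶ J
3.891 MJ × 1000000 → 3.891×10⁶ J
Sum: 3.12168×10⁷ + 4.81213×10⁶ + 3.891×10⁶ = 3.99199×10⁷ J
In kJ: 3.99199×10⁷ / 1000 = 39919.9 kJ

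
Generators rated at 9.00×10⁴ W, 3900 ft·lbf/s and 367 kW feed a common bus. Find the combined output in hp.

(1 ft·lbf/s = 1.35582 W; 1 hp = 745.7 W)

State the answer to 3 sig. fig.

620 hp

9.00×10⁴ W (already W)
3900 ft·lbf/s × 1.35582 → 5287.7 W
367 kW × 1000 → 367000 W
Sum: 90000 + 5287.7 + 367000 = 462288 W
In hp: 462288 / 745.7 = 619.938 hp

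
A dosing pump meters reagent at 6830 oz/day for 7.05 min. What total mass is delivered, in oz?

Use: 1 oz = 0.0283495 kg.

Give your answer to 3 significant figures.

33.4 oz

6830 oz/day → 0.00224105 kg/s
7.05 min → 423 s
m = ṁ × t = 0.00224105 × 423 = 0.947964 kg
In oz: 0.947964 / 0.0283495 = 33.4385 oz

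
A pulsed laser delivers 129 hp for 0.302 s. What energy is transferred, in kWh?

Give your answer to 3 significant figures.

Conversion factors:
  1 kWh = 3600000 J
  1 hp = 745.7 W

0.00807 kWh

129 hp × 745.7 = 96195.3 W
E = P × t = 96195.3 W × 0.302 s = 29051 J
29051 J ÷ (3600000 J/kWh) = 0.00806972 kWh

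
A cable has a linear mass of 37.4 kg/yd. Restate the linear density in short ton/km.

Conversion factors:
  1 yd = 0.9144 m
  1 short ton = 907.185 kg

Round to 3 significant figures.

37.4 kg/yd ÷ 0.9144 m/yd = 40.9011 kg/m
40.9011 kg/m ÷ 907.185 kg/short ton × 1000 m/km = 45.0857 short ton/km

45.1 short ton/km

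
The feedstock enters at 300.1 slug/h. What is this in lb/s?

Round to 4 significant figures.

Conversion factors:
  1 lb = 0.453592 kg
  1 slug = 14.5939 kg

2.682 lb/s

300.1 slug/h × 14.5939 kg/slug ÷ 3600 s/h = 1.21656 kg/s
1.21656 kg/s ÷ 0.453592 kg/lb = 2.68206 lb/s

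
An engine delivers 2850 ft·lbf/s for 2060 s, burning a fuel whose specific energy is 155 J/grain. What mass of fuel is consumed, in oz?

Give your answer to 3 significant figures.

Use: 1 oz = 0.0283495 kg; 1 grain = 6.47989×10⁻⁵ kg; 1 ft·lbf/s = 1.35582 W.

2850 ft·lbf/s → 3864.09 W
E = P × t = 3864.09 × 2060 = 7.96003×10⁶ J
155 J/grain → 2.39202×10⁶ J/kg
m = E / e_s = 7.96003×10⁶ / 2.39202×10⁶ = 3.32774 kg
In oz: 3.32774 / 0.0283495 = 117.383 oz

117 oz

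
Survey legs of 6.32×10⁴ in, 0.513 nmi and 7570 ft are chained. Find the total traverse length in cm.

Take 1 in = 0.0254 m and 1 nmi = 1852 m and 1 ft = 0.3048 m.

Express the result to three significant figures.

4.86×10⁵ cm

6.32×10⁴ in × 0.0254 = 1605.28 m
0.513 nmi × 1852 = 950.076 m
7570 ft × 0.3048 = 2307.34 m
Combined: 1605.28 + 950.076 + 2307.34 = 4862.7 m
In cm: 4862.7 / 0.01 = 486270 cm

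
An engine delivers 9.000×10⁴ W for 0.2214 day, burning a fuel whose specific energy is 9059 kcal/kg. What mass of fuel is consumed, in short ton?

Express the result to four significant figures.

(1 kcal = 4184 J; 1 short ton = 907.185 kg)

0.05007 short ton

0.2214 day → 19129 s
E = P × t = 90000 × 19129 = 1.72161×10⁹ J
9059 kcal/kg → 3.79029×10⁷ J/kg
m = E / e_s = 1.72161×10⁹ / 3.79029×10⁷ = 45.4216 kg
In short ton: 45.4216 / 907.185 = 0.0500687 short ton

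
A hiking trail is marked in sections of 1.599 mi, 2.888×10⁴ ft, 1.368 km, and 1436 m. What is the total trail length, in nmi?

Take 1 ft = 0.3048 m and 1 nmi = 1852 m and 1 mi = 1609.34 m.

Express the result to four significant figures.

1.599 mi × 1609.34 → 2573.33 m
2.888×10⁴ ft × 0.3048 → 8802.62 m
1.368 km × 1000 → 1368 m
1436 m (already m)
Sum: 2573.33 + 8802.62 + 1368 + 1436 = 14180 m
In nmi: 14180 / 1852 = 7.65659 nmi

7.657 nmi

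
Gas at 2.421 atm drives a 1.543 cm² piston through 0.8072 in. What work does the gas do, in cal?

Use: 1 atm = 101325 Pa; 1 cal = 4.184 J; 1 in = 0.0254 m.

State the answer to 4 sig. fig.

2.421 atm → 245308 Pa
1.543 cm² → 1.543×10⁻⁴ m²
F = P × A = 245308 × 1.543×10⁻⁴ = 37.851 N
0.8072 in → 0.0205029 m
W = F × d = 37.851 × 0.0205029 = 0.776055 J
In cal: 0.776055 / 4.184 = 0.185482 cal

0.1855 cal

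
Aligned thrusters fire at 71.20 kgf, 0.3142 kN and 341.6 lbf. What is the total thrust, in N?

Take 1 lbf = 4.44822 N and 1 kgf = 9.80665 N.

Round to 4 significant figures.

2532 N

71.20 kgf × 9.80665 = 698.233 N
0.3142 kN × 1000 = 314.2 N
341.6 lbf × 4.44822 = 1519.51 N
Combined: 698.233 + 314.2 + 1519.51 = 2531.94 N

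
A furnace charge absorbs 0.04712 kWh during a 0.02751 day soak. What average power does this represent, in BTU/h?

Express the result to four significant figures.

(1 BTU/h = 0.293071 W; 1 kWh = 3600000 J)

0.04712 kWh × 3600000 → 169632 J
0.02751 day × 86400 → 2376.86 s
P = E / t = 169632 J / 2376.86 s = 71.3681 W
71.3681 W ÷ (0.293071 W/BTU/h) = 243.518 BTU/h

243.5 BTU/h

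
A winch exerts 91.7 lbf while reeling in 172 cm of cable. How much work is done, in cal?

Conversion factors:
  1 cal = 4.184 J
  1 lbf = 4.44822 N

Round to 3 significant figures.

168 cal

91.7 lbf × 4.44822 = 407.902 N
172 cm × 0.01 = 1.72 m
W = F × d = 407.902 N × 1.72 m = 701.591 J
701.591 J ÷ (4.184 J/cal) = 167.684 cal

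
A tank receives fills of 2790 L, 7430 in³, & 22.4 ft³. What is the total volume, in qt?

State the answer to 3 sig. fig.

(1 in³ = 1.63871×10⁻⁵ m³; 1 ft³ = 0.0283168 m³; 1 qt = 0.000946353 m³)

2790 L × 0.001 → 2.79 m³
7430 in³ × 1.63871×10⁻⁵ → 0.121756 m³
22.4 ft³ × 0.0283168 → 0.634296 m³
Total: 2.79 + 0.121756 + 0.634296 = 3.54605 m³
In qt: 3.54605 / 0.000946353 = 3747.07 qt

3750 qt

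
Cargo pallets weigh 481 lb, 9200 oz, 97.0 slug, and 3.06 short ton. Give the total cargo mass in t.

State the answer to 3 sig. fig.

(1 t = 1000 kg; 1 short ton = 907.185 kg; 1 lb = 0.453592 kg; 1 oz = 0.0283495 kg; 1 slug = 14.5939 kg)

481 lb × 0.453592 = 218.178 kg
9200 oz × 0.0283495 = 260.815 kg
97.0 slug × 14.5939 = 1415.61 kg
3.06 short ton × 907.185 = 2775.99 kg
Total: 218.178 + 260.815 + 1415.61 + 2775.99 = 4670.59 kg
In t: 4670.59 / 1000 = 4.67059 t

4.67 t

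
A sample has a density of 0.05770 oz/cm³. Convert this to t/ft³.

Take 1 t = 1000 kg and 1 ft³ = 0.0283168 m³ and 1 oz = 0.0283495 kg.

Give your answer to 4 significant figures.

0.04632 t/ft³

0.05770 oz/cm³ × 0.0283495 kg/oz ÷ 10⁻⁶ m³/cm³ = 1635.77 kg/m³
1635.77 kg/m³ ÷ 1000 kg/t × 0.0283168 m³/ft³ = 0.0463198 t/ft³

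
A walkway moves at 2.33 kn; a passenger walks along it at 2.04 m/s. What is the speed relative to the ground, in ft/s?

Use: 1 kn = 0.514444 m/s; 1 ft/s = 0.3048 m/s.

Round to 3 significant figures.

10.6 ft/s

2.33 kn × 0.514444 → 1.19865 m/s
2.04 m/s (already m/s)
Sum: 1.19865 + 2.04 = 3.23865 m/s
In ft/s: 3.23865 / 0.3048 = 10.6255 ft/s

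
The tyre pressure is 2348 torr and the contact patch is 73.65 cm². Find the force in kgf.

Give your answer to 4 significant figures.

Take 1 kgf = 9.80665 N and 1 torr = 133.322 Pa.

2348 torr × 133.322 → 313040 Pa
73.65 cm² × 0.0001 → 0.007365 m²
F = P × A = 313040 Pa × 0.007365 m² = 2305.54 N
2305.54 N ÷ (9.80665 N/kgf) = 235.1 kgf

235.1 kgf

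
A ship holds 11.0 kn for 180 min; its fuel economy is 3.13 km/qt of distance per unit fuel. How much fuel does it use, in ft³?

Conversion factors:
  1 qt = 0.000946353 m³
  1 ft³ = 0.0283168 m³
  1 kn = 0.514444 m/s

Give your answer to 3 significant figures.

11.0 kn → 5.65888 m/s
180 min → 10800 s
d = v × t = 5.65888 × 10800 = 61115.9 m
3.13 km/qt → 3.30743×10⁶ m/m³
V = d / (distance per unit fuel) = 61115.9 / 3.30743×10⁶ = 0.0184784 m³
In ft³: 0.0184784 / 0.0283168 = 0.65256 ft³

0.653 ft³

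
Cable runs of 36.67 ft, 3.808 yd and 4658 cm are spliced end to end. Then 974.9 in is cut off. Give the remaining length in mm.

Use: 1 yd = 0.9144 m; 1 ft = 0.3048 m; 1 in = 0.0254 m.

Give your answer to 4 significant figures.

36.67 ft × 0.3048 → 11.177 m
3.808 yd × 0.9144 → 3.48204 m
4658 cm × 0.01 → 46.58 m
974.9 in × 0.0254 → 24.7625 m
Net: 11.177 + 3.48204 + 46.58 − 24.7625 = 36.4765 m
In mm: 36.4765 / 0.001 = 36476.5 mm

3.648×10⁴ mm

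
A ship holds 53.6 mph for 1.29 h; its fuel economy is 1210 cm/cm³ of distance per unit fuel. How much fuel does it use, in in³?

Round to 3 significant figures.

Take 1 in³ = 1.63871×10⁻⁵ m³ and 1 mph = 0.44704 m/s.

561 in³

53.6 mph → 23.9613 m/s
1.29 h → 4644 s
d = v × t = 23.9613 × 4644 = 111276 m
1210 cm/cm³ → 1.21×10⁷ m/m³
V = d / (distance per unit fuel) = 111276 / 1.21×10⁷ = 0.00919636 m³
In in³: 0.00919636 / 1.63871×10⁻⁵ = 561.195 in³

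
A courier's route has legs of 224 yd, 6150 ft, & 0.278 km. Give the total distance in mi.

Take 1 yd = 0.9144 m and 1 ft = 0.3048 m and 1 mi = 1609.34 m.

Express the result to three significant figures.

1.46 mi

224 yd × 0.9144 = 204.826 m
6150 ft × 0.3048 = 1874.52 m
0.278 km × 1000 = 278 m
Sum: 204.826 + 1874.52 + 278 = 2357.35 m
In mi: 2357.35 / 1609.34 = 1.46479 mi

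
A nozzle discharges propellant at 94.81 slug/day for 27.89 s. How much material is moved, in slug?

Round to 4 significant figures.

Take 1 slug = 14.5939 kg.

0.03060 slug

94.81 slug/day → 0.0160144 kg/s
m = ṁ × t = 0.0160144 × 27.89 = 0.446642 kg
In slug: 0.446642 / 14.5939 = 0.0306047 slug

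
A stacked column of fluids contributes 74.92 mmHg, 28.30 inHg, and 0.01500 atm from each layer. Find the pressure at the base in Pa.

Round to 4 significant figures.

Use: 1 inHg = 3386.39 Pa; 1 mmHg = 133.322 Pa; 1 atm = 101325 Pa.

1.073×10⁵ Pa

74.92 mmHg × 133.322 = 9988.48 Pa
28.30 inHg × 3386.39 = 95834.8 Pa
0.01500 atm × 101325 = 1519.88 Pa
Sum: 9988.48 + 95834.8 + 1519.88 = 107343 Pa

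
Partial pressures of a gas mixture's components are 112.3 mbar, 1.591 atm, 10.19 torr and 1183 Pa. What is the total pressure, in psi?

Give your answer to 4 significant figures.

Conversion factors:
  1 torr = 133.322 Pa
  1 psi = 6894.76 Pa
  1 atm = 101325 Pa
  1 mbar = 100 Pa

112.3 mbar × 100 → 11230 Pa
1.591 atm × 101325 → 161208 Pa
10.19 torr × 133.322 → 1358.55 Pa
1183 Pa (already Pa)
Total: 11230 + 161208 + 1358.55 + 1183 = 174980 Pa
In psi: 174980 / 6894.76 = 25.3787 psi

25.38 psi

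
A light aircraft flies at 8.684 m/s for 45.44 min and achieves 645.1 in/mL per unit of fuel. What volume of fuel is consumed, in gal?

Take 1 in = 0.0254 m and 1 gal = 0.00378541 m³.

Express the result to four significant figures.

45.44 min → 2726.4 s
d = v × t = 8.684 × 2726.4 = 23676.1 m
645.1 in/mL → 1.63855×10⁷ m/m³
V = d / (distance per unit fuel) = 23676.1 / 1.63855×10⁷ = 0.00144494 m³
In gal: 0.00144494 / 0.00378541 = 0.381713 gal

0.3817 gal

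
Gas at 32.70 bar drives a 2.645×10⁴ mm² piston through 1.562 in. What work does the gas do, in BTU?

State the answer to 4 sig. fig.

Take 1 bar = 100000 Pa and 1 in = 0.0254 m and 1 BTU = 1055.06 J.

3.252 BTU

32.70 bar → 3.27×10⁶ Pa
2.645×10⁴ mm² → 0.02645 m²
F = P × A = 3.27×10⁶ × 0.02645 = 86491.5 N
1.562 in → 0.0396748 m
W = F × d = 86491.5 × 0.0396748 = 3431.53 J
In BTU: 3431.53 / 1055.06 = 3.25245 BTU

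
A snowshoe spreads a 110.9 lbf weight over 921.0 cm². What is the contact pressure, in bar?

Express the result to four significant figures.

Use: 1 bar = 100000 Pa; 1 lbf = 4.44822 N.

0.05356 bar

110.9 lbf × 4.44822 = 493.308 N
921.0 cm² × 0.0001 = 0.0921 m²
P = F / A = 493.308 N / 0.0921 m² = 5356.22 Pa
5356.22 Pa ÷ (100000 Pa/bar) = 0.0535622 bar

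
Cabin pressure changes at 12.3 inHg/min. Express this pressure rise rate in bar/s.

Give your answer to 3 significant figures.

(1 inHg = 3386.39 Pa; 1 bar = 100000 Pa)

0.00694 bar/s

12.3 inHg/min × 3386.39 Pa/inHg ÷ 60 s/min = 694.21 Pa/s
694.21 Pa/s ÷ 100000 Pa/bar = 0.0069421 bar/s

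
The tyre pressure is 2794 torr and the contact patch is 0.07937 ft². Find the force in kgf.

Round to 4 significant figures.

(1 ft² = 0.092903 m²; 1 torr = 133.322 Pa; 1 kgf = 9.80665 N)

280.1 kgf

2794 torr × 133.322 = 372502 Pa
0.07937 ft² × 0.092903 = 0.00737371 m²
F = P × A = 372502 Pa × 0.00737371 m² = 2746.72 N
2746.72 N ÷ (9.80665 N/kgf) = 280.087 kgf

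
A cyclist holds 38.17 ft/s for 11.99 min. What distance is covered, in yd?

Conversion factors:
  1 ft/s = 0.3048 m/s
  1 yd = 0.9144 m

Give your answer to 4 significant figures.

9153 yd

38.17 ft/s × 0.3048 → 11.6342 m/s
11.99 min × 60 → 719.4 s
d = v × t = 11.6342 m/s × 719.4 s = 8369.64 m
8369.64 m ÷ (0.9144 m/yd) = 9153.15 yd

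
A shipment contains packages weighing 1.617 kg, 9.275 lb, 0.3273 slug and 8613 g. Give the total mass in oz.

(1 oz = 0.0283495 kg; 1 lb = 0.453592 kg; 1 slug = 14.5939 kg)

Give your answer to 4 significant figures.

1.617 kg (already kg)
9.275 lb × 0.453592 = 4.20707 kg
0.3273 slug × 14.5939 = 4.77658 kg
8613 g × 0.001 = 8.613 kg
Sum: 1.617 + 4.20707 + 4.77658 + 8.613 = 19.2136 kg
In oz: 19.2136 / 0.0283495 = 677.74 oz

677.7 oz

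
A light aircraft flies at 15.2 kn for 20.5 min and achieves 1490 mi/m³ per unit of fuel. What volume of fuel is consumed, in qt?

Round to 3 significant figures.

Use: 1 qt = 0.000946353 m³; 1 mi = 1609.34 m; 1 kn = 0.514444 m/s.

15.2 kn → 7.81955 m/s
20.5 min → 1230 s
d = v × t = 7.81955 × 1230 = 9618.05 m
1490 mi/m³ → 2.39792×10⁶ m/m³
V = d / (distance per unit fuel) = 9618.05 / 2.39792×10⁶ = 0.004011 m³
In qt: 0.004011 / 0.000946353 = 4.23838 qt

4.24 qt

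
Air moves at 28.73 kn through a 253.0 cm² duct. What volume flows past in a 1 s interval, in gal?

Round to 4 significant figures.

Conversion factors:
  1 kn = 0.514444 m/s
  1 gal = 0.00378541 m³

98.78 gal

28.73 kn × 0.514444 → 14.78 m/s
253.0 cm² × 0.0001 → 0.0253 m²
V = v × A × t = 14.78 m/s × 0.0253 m² × 1 s = 0.373934 m³
0.373934 m³ ÷ (0.00378541 m³/gal) = 98.783 gal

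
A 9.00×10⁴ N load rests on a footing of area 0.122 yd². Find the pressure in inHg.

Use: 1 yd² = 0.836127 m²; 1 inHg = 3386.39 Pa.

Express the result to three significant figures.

261 inHg

0.122 yd² × 0.836127 = 0.102007 m²
P = F / A = 90000 N / 0.102007 m² = 882292 Pa
882292 Pa ÷ (3386.39 Pa/inHg) = 260.541 inHg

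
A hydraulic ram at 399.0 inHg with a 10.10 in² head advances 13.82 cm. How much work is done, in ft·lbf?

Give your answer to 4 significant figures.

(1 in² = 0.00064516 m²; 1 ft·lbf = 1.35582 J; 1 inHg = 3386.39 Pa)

897.4 ft·lbf

399.0 inHg → 1.35117×10⁶ Pa
10.10 in² → 0.00651612 m²
F = P × A = 1.35117×10⁶ × 0.00651612 = 8804.39 N
13.82 cm → 0.1382 m
W = F × d = 8804.39 × 0.1382 = 1216.77 J
In ft·lbf: 1216.77 / 1.35582 = 897.442 ft·lbf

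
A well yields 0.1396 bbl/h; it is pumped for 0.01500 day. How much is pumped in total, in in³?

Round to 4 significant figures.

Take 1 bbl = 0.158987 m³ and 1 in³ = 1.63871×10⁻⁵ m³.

487.6 in³

0.1396 bbl/h → 6.16516×10⁻⁶ m³/s
0.01500 day → 1296 s
V = Q × t = 6.16516×10⁻⁶ × 1296 = 0.00799005 m³
In in³: 0.00799005 / 1.63871×10⁻⁵ = 487.582 in³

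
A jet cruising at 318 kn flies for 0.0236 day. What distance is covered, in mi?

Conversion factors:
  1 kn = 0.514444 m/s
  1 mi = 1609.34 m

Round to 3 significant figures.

318 kn × 0.514444 → 163.593 m/s
0.0236 day × 86400 → 2039.04 s
d = v × t = 163.593 m/s × 2039.04 s = 333573 m
333573 m ÷ (1609.34 m/mi) = 207.273 mi

207 mi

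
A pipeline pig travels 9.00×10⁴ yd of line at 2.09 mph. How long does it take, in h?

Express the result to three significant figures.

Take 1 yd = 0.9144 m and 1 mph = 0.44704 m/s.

24.5 h

9.00×10⁴ yd × 0.9144 → 82296 m
2.09 mph × 0.44704 → 0.934314 m/s
t = d / v = 82296 m / 0.934314 m/s = 88081.7 s
88081.7 s ÷ (3600 s/h) = 24.4671 h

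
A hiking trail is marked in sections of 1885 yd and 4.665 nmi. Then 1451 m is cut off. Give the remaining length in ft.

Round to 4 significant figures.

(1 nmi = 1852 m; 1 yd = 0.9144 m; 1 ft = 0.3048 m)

2.924×10⁴ ft

1885 yd × 0.9144 = 1723.64 m
4.665 nmi × 1852 = 8639.58 m
1451 m (already m)
Result: 1723.64 + 8639.58 − 1451 = 8912.22 m
In ft: 8912.22 / 0.3048 = 29239.6 ft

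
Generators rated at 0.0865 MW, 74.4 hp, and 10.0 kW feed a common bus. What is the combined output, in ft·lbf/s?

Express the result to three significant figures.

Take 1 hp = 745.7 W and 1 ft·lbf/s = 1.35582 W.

0.0865 MW × 1000000 = 86500 W
74.4 hp × 745.7 = 55480.1 W
10.0 kW × 1000 = 10000 W
Sum: 86500 + 55480.1 + 10000 = 151980 W
In ft·lbf/s: 151980 / 1.35582 = 112095 ft·lbf/s

1.12×10⁵ ft·lbf/s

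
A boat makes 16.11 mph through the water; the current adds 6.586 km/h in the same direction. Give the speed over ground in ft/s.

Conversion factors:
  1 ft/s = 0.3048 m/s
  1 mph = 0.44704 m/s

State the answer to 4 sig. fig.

29.63 ft/s

16.11 mph × 0.44704 = 7.20181 m/s
6.586 km/h × (1/3.6) = 1.82944 m/s
Sum: 7.20181 + 1.82944 = 9.03125 m/s
In ft/s: 9.03125 / 0.3048 = 29.6301 ft/s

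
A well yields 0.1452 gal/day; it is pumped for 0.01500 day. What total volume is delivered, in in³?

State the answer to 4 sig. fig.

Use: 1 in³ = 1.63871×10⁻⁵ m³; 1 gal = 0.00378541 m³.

0.5031 in³

0.1452 gal/day → 6.36159×10⁻⁹ m³/s
0.01500 day → 1296 s
V = Q × t = 6.36159×10⁻⁹ × 1296 = 8.24462×10⁻⁶ m³
In in³: 8.24462×10⁻⁶ / 1.63871×10⁻⁵ = 0.503116 in³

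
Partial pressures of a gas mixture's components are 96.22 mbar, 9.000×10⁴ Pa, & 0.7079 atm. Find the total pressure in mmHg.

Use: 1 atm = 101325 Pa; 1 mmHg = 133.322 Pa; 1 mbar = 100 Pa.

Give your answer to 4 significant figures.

1285 mmHg

96.22 mbar × 100 = 9622 Pa
9.000×10⁴ Pa (already Pa)
0.7079 atm × 101325 = 71728 Pa
Sum: 9622 + 90000 + 71728 = 171350 Pa
In mmHg: 171350 / 133.322 = 1285.23 mmHg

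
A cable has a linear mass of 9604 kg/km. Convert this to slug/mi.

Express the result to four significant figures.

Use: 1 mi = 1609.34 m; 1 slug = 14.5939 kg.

1059 slug/mi

9604 kg/km ÷ 1000 m/km = 9.604 kg/m
9.604 kg/m ÷ 14.5939 kg/slug × 1609.34 m/mi = 1059.08 slug/mi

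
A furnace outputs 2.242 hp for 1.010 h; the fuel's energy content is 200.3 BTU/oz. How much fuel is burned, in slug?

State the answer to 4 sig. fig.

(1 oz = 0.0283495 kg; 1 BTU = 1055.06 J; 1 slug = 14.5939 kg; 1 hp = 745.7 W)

0.05588 slug

2.242 hp → 1671.86 W
1.010 h → 3636 s
E = P × t = 1671.86 × 3636 = 6.07888×10⁶ J
200.3 BTU/oz → 7.4544×10⁶ J/kg
m = E / e_s = 6.07888×10⁶ / 7.4544×10⁶ = 0.815475 kg
In slug: 0.815475 / 14.5939 = 0.0558778 slug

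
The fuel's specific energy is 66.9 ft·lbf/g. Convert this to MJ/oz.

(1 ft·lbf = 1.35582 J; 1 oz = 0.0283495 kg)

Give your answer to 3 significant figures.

66.9 ft·lbf/g × 1.35582 J/ft·lbf ÷ 0.001 kg/g = 90704.4 J/kg
90704.4 J/kg ÷ 1000000 J/MJ × 0.0283495 kg/oz = 0.00257142 MJ/oz

0.00257 MJ/oz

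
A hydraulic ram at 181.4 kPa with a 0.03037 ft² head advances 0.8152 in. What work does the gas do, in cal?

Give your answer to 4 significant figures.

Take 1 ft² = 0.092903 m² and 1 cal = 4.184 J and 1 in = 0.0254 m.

2.533 cal

181.4 kPa → 181400 Pa
0.03037 ft² → 0.00282146 m²
F = P × A = 181400 × 0.00282146 = 511.813 N
0.8152 in → 0.0207061 m
W = F × d = 511.813 × 0.0207061 = 10.5977 J
In cal: 10.5977 / 4.184 = 2.53291 cal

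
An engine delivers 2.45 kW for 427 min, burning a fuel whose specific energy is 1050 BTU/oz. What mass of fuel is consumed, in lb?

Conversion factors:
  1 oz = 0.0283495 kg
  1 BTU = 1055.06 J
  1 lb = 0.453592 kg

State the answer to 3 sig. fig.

2.45 kW → 2450 W
427 min → 25620 s
E = P × t = 2450 × 25620 = 6.2769×10⁷ J
1050 BTU/oz → 3.9077×10⁷ J/kg
m = E / e_s = 6.2769×10⁷ / 3.9077×10⁷ = 1.60629 kg
In lb: 1.60629 / 0.453592 = 3.54127 lb

3.54 lb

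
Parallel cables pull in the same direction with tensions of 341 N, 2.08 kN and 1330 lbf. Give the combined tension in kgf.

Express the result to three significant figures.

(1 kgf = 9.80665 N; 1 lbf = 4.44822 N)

850 kgf

341 N (already N)
2.08 kN × 1000 = 2080 N
1330 lbf × 4.44822 = 5916.13 N
Total: 341 + 2080 + 5916.13 = 8337.13 N
In kgf: 8337.13 / 9.80665 = 850.151 kgf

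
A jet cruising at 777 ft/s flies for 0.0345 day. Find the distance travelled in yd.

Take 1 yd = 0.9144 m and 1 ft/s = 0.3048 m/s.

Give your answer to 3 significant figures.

7.72×10⁵ yd

777 ft/s × 0.3048 → 236.83 m/s
0.0345 day × 86400 → 2980.8 s
d = v × t = 236.83 m/s × 2980.8 s = 705943 m
705943 m ÷ (0.9144 m/yd) = 772029 yd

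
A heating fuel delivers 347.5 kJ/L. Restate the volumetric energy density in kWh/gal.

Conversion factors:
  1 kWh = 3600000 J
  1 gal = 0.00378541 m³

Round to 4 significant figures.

347.5 kJ/L × 1000 J/kJ ÷ 0.001 m³/L = 3.475×10⁸ J/m³
3.475×10⁸ J/m³ ÷ 3600000 J/kWh × 0.00378541 m³/gal = 0.365397 kWh/gal

0.3654 kWh/gal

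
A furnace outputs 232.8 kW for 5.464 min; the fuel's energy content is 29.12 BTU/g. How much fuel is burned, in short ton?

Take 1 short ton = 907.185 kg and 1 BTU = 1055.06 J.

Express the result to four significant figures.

232.8 kW → 232800 W
5.464 min → 327.84 s
E = P × t = 232800 × 327.84 = 7.63212×10⁷ J
29.12 BTU/g → 3.07233×10⁷ J/kg
m = E / e_s = 7.63212×10⁷ / 3.07233×10⁷ = 2.48415 kg
In short ton: 2.48415 / 907.185 = 0.00273831 short ton

0.002738 short ton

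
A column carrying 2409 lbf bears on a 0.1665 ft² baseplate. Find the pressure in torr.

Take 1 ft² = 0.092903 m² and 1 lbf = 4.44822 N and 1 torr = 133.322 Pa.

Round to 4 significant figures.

2409 lbf × 4.44822 = 10715.8 N
0.1665 ft² × 0.092903 = 0.0154683 m²
P = F / A = 10715.8 N / 0.0154683 m² = 692759 Pa
692759 Pa ÷ (133.322 Pa/torr) = 5196.13 torr

5196 torr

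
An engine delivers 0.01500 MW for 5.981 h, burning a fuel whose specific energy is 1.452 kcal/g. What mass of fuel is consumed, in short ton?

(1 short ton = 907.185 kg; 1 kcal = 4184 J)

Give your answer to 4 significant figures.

0.01500 MW → 15000 W
5.981 h → 21531.6 s
E = P × t = 15000 × 21531.6 = 3.22974×10⁸ J
1.452 kcal/g → 6.07517×10⁶ J/kg
m = E / e_s = 3.22974×10⁸ / 6.07517×10⁶ = 53.163 kg
In short ton: 53.163 / 907.185 = 0.0586022 short ton

0.05860 short ton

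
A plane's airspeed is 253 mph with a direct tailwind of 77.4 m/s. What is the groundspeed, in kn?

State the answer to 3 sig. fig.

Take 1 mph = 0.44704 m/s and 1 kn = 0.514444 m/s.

370 kn

253 mph × 0.44704 = 113.101 m/s
77.4 m/s (already m/s)
Combined: 113.101 + 77.4 = 190.501 m/s
In kn: 190.501 / 0.514444 = 370.305 kn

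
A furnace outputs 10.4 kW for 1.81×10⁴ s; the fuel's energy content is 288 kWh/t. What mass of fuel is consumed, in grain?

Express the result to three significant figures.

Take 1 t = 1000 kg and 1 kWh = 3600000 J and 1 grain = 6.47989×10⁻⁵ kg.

2.80×10⁶ grain

10.4 kW → 10400 W
E = P × t = 10400 × 18100 = 1.8824×10⁸ J
288 kWh/t → 1.0368×10⁶ J/kg
m = E / e_s = 1.8824×10⁸ / 1.0368×10⁶ = 181.559 kg
In grain: 181.559 / 6.47989×10⁻⁵ = 2.80188×10⁶ grain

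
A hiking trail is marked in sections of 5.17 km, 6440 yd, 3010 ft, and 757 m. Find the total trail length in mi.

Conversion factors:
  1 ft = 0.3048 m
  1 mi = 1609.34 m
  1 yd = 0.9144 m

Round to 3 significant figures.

5.17 km × 1000 = 5170 m
6440 yd × 0.9144 = 5888.74 m
3010 ft × 0.3048 = 917.448 m
757 m (already m)
Sum: 5170 + 5888.74 + 917.448 + 757 = 12733.2 m
In mi: 12733.2 / 1609.34 = 7.91206 mi

7.91 mi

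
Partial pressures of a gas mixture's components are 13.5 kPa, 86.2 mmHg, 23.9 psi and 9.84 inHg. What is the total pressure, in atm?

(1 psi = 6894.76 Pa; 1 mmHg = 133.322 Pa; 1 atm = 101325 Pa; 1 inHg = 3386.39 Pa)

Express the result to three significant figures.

2.20 atm

13.5 kPa × 1000 = 13500 Pa
86.2 mmHg × 133.322 = 11492.4 Pa
23.9 psi × 6894.76 = 164785 Pa
9.84 inHg × 3386.39 = 33322.1 Pa
Combined: 13500 + 11492.4 + 164785 + 33322.1 = 223100 Pa
In atm: 223100 / 101325 = 2.20183 atm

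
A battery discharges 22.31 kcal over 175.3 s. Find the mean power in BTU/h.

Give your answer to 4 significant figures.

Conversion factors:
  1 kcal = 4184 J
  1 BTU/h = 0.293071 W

22.31 kcal × 4184 = 93345 J
P = E / t = 93345 J / 175.3 s = 532.487 W
532.487 W ÷ (0.293071 W/BTU/h) = 1816.92 BTU/h

1817 BTU/h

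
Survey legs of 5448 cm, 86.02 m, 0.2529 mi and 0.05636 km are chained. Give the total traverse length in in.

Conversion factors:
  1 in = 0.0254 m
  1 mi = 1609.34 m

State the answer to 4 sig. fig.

5448 cm × 0.01 = 54.48 m
86.02 m (already m)
0.2529 mi × 1609.34 = 407.002 m
0.05636 km × 1000 = 56.36 m
Combined: 54.48 + 86.02 + 407.002 + 56.36 = 603.862 m
In in: 603.862 / 0.0254 = 23774.1 in

2.377×10⁴ in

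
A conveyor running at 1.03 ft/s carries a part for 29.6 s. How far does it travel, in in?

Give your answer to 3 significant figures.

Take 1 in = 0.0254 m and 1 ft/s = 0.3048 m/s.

366 in

1.03 ft/s × 0.3048 = 0.313944 m/s
d = v × t = 0.313944 m/s × 29.6 s = 9.29274 m
9.29274 m ÷ (0.0254 m/in) = 365.856 in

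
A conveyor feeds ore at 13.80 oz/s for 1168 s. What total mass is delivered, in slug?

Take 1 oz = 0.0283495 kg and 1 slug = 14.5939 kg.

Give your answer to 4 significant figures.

13.80 oz/s → 0.391223 kg/s
m = ṁ × t = 0.391223 × 1168 = 456.948 kg
In slug: 456.948 / 14.5939 = 31.3109 slug

31.31 slug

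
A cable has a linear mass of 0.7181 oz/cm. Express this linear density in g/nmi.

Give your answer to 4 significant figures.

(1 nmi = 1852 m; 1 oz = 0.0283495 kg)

0.7181 oz/cm × 0.0283495 kg/oz ÷ 0.01 m/cm = 2.03578 kg/m
2.03578 kg/m ÷ 0.001 kg/g × 1852 m/nmi = 3.77026×10⁶ g/nmi

3.770×10⁶ g/nmi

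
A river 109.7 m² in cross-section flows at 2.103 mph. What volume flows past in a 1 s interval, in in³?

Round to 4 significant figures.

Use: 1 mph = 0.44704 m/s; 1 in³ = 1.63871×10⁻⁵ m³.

6.293×10⁶ in³

2.103 mph × 0.44704 → 0.940125 m/s
V = v × A × t = 0.940125 m/s × 109.7 m² × 1 s = 103.132 m³
103.132 m³ ÷ (1.63871×10⁻⁵ m³/in³) = 6.29349×10⁶ in³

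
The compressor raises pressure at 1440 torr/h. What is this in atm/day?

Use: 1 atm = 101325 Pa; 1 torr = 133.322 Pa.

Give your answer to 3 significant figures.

1440 torr/h × 133.322 Pa/torr ÷ 3600 s/h = 53.3288 Pa/s
53.3288 Pa/s ÷ 101325 Pa/atm × 86400 s/day = 45.4736 atm/day

45.5 atm/day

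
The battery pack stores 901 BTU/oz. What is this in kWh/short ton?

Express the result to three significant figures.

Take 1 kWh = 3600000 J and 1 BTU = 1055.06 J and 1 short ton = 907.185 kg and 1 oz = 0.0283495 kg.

8450 kWh/short ton

901 BTU/oz × 1055.06 J/BTU ÷ 0.0283495 kg/oz = 3.35318×10⁷ J/kg
3.35318×10⁷ J/kg ÷ 3600000 J/kWh × 907.185 kg/short ton = 8449.87 kWh/short ton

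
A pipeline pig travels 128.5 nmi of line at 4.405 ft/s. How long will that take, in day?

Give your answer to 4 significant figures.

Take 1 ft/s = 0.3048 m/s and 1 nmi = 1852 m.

128.5 nmi × 1852 = 237982 m
4.405 ft/s × 0.3048 = 1.34264 m/s
t = d / v = 237982 m / 1.34264 m/s = 177249 s
177249 s ÷ (86400 s/day) = 2.05149 day

2.051 day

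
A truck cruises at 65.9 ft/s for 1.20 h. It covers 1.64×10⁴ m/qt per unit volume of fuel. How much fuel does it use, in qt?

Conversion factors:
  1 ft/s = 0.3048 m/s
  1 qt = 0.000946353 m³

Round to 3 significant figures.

65.9 ft/s → 20.0863 m/s
1.20 h → 4320 s
d = v × t = 20.0863 × 4320 = 86772.8 m
1.64×10⁴ m/qt → 1.73297×10⁷ m/m³
V = d / (distance per unit fuel) = 86772.8 / 1.73297×10⁷ = 0.00500717 m³
In qt: 0.00500717 / 0.000946353 = 5.29102 qt

5.29 qt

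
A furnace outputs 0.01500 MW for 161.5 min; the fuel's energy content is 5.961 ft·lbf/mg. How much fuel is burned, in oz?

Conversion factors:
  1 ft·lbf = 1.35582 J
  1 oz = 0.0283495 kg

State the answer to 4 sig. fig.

0.01500 MW → 15000 W
161.5 min → 9690 s
E = P × t = 15000 × 9690 = 1.4535×10⁸ J
5.961 ft·lbf/mg → 8.08204×10⁶ J/kg
m = E / e_s = 1.4535×10⁸ / 8.08204×10⁶ = 17.9843 kg
In oz: 17.9843 / 0.0283495 = 634.378 oz

634.4 oz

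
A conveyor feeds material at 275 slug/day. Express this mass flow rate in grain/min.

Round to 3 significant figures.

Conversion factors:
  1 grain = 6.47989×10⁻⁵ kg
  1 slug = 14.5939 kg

275 slug/day × 14.5939 kg/slug ÷ 86400 s/day = 0.0464505 kg/s
0.0464505 kg/s ÷ 6.47989×10⁻⁵ kg/grain × 60 s/min = 43010.5 grain/min

4.30×10⁴ grain/min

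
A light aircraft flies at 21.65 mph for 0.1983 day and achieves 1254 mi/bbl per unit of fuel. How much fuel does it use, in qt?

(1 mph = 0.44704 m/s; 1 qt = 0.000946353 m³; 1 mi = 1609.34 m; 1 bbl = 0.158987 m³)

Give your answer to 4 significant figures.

21.65 mph → 9.67842 m/s
0.1983 day → 17133.1 s
d = v × t = 9.67842 × 17133.1 = 165821 m
1254 mi/bbl → 1.26936×10⁷ m/m³
V = d / (distance per unit fuel) = 165821 / 1.26936×10⁷ = 0.0130634 m³
In qt: 0.0130634 / 0.000946353 = 13.8039 qt

13.80 qt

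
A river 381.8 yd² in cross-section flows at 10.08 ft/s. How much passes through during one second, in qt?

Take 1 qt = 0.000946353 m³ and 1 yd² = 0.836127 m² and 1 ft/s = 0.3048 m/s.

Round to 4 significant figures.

10.08 ft/s × 0.3048 → 3.07238 m/s
381.8 yd² × 0.836127 → 319.233 m²
V = v × A × t = 3.07238 m/s × 319.233 m² × 1 s = 980.805 m³
980.805 m³ ÷ (0.000946353 m³/qt) = 1.03641×10⁶ qt

1.036×10⁶ qt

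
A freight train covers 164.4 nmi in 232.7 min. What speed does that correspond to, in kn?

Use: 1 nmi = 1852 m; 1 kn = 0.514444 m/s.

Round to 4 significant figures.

42.39 kn

164.4 nmi × 1852 = 304469 m
232.7 min × 60 = 13962 s
v = d / t = 304469 m / 13962 s = 21.807 m/s
21.807 m/s ÷ (0.514444 m/s/kn) = 42.3895 kn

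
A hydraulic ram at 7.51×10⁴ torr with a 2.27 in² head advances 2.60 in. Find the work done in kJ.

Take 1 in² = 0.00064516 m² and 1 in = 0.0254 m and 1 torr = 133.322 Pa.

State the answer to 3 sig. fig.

0.968 kJ

7.51×10⁴ torr → 1.00125×10⁷ Pa
2.27 in² → 0.00146451 m²
F = P × A = 1.00125×10⁷ × 0.00146451 = 14663.4 N
2.60 in → 0.06604 m
W = F × d = 14663.4 × 0.06604 = 968.371 J
In kJ: 968.371 / 1000 = 0.968371 kJ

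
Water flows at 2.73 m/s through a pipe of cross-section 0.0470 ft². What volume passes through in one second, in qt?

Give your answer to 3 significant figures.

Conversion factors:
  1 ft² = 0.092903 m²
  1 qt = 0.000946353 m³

12.6 qt

0.0470 ft² × 0.092903 → 0.00436644 m²
V = v × A × t = 2.73 m/s × 0.00436644 m² × 1 s = 0.0119204 m³
0.0119204 m³ ÷ (0.000946353 m³/qt) = 12.5961 qt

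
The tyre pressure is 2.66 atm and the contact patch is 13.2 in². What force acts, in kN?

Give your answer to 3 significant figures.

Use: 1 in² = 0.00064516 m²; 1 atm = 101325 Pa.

2.66 atm × 101325 = 269524 Pa
13.2 in² × 0.00064516 = 0.00851611 m²
F = P × A = 269524 Pa × 0.00851611 m² = 2295.3 N
2295.3 N ÷ (1000 N/kN) = 2.2953 kN

2.30 kN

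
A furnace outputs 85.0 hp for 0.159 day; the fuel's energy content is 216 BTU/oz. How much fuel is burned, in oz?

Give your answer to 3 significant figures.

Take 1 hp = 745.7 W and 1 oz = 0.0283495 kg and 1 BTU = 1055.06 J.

3820 oz

85.0 hp → 63384.5 W
0.159 day → 13737.6 s
E = P × t = 63384.5 × 13737.6 = 8.70751×10⁸ J
216 BTU/oz → 8.03869×10⁶ J/kg
m = E / e_s = 8.70751×10⁸ / 8.03869×10⁶ = 108.32 kg
In oz: 108.32 / 0.0283495 = 3820.88 oz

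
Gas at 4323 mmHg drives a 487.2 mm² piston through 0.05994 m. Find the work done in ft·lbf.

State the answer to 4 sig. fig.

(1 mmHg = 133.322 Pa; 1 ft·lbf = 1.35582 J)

12.41 ft·lbf

4323 mmHg → 576351 Pa
487.2 mm² → 4.872×10⁻⁴ m²
F = P × A = 576351 × 4.872×10⁻⁴ = 280.798 N
W = F × d = 280.798 × 0.05994 = 16.831 J
In ft·lbf: 16.831 / 1.35582 = 12.4139 ft·lbf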